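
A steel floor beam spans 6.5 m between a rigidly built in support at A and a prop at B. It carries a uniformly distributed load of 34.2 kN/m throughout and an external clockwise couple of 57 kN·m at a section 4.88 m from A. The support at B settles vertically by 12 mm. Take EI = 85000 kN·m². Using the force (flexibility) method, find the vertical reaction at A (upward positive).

Remove the prop at B; the released (primary) structure is a cantilever built in at A.
Deflection at B on the released cantilever, summing each load's contribution:
  UDL 34.2: wL⁴/(8EI) = 7631/EI
  clockwise couple 57 at a = 4.88: M₀a(2L − a)/(2EI) = 1129/EI
  δ_0 = 8760/EI
Tip deflection under a unit load at B: L³/(3EI) = 91.54/EI.
With EI = 85000 kN·m²: δ_0 = 0.10306 m and δ_{BB} = 0.001077 m/kN.
Compatibility — the beam at B must follow the support down by 0.012 m: δ_0 − R_B·δ_{BB} = 0.012, so R_B = (0.10306 − 0.012)/0.001077 = 84.56 kN.
Vertical equilibrium: R_A = ΣP − R_B = 222.3 − 84.56 = 137.7 kN.

R_A = 137.7 kN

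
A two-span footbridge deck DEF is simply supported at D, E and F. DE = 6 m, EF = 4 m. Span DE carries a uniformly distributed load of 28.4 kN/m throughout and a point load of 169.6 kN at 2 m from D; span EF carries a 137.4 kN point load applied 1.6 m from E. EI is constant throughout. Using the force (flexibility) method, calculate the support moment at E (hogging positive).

Release continuity at E by inserting a hinge; the redundant is the internal moment M_E. The primary structure is two simply-supported spans DE and EF.
Rotations at E on the released spans (each span's end-slope, ×1/EI):
  span DE: UDL 28.4: wL³/(24EI) = 255.6/EI
  span DE: point load 169.6 at a = 2: Pab(L + a)/(6LEI) = 301.5/EI
  span EF: point load 137.4 at a = 1.6: Pab(L + b)/(6LEI) = 140.7/EI
  relative rotation θ_0 = (557.1 + 140.7)/EI = 697.8/EI
A unit hogging moment at E produces rotation L₁/(3EI) + L₂/(3EI) = 3.333/EI.
Slope continuity at E: θ_0 = M_E·3.333/EI, so M_E = 697.8/3.333 = 209.3 kN·m (hogging).

M_E = 209.3 kN·m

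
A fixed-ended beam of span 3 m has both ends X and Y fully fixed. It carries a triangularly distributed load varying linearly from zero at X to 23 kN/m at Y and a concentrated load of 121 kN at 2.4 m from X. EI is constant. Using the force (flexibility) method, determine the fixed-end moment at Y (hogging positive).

M_Y = 56.81 kN·m

Release both end moments; the primary structure is a simply-supported span XY with redundants M_X and M_Y.
On the primary (simply-supported) span, the end slopes from the loading are:
  at X: triangular load, peak 23: 7w₀L³/(360EI) = 12.07/EI
  at Y: triangular load, peak 23: w₀L³/(45EI) = 13.8/EI
  at X: point load 121 at a = 2.4: Pab(L + b)/(6LEI) = 34.85/EI
  at Y: point load 121 at a = 2.4: Pab(L + a)/(6LEI) = 52.27/EI
  θ_X0 = 46.92/EI,  θ_Y0 = 66.07/EI
Flexibility coefficients: a unit moment at one end gives L/(3EI) there and L/(6EI) at the far end, so f₁₁ = f₂₂ = 1/EI and f₁₂ = f₂₁ = 0.5/EI.
Compatibility — zero rotation at each built-in end:
  1 M_X + 0.5 M_Y = 46.92
  0.5 M_X + 1 M_Y = 66.07
Solving the pair gives M_X = 18.52 kN·m and M_Y = 56.81 kN·m (hogging).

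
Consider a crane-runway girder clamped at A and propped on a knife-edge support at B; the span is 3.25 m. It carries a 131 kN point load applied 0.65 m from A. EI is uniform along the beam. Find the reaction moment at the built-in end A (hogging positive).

Choose R_B as the redundant. The primary structure is the cantilever fixed at A.
Free-end deflection of the primary structure under the applied loading (downward +):
  point load 131 at a = 0.65: Pa²(3L − a)/(6EI) = 83.94/EI
Flexibility coefficient — unit upward force at B: δ_{BB} = L³/(3EI) = 11.44/EI.
Compatibility at B: δ_0 − R_B·δ_{BB} = 0, so R_B = 83.94/11.44 = 7.336 kN.
Moment equilibrium about A: M_A = Σ(load moments about A) − R_B·L = 85.15 − 7.336×3.25 = 61.31 kN·m.

M_A = 61.31 kN·m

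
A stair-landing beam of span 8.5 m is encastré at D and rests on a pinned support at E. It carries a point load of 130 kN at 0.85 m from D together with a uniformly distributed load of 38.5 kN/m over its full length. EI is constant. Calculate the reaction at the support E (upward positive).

R_E = 124.6 kN

Choose R_E as the redundant. The primary structure is the cantilever fixed at D.
Downward deflection at the released point E due to the loads:
  point load 130 at a = 0.85: Pa²(3L − a)/(6EI) = 385.9/EI
  UDL 38.5: wL⁴/(8EI) = 25122/EI
  δ_0 = 25507/EI
Flexibility coefficient — unit upward force at E: δ_{EE} = L³/(3EI) = 204.7/EI.
The prop prevents deflection at E: R_E = δ_0/δ_{EE} = 25507/204.7 = 124.6 kN.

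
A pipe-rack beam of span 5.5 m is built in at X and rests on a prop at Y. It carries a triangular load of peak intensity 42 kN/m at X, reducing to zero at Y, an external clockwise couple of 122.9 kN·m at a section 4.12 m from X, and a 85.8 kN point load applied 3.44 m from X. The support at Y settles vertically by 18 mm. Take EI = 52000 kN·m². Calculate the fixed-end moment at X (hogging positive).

Choose R_Y as the redundant. The primary structure is the cantilever fixed at X.
Free-end deflection of the primary structure under the applied loading (downward +):
  triangular load, peak 42 at the fixed end: w₀L⁴/(30EI) = 1281/EI
  clockwise couple 122.9 at a = 4.12: M₀a(2L − a)/(2EI) = 1742/EI
  point load 85.8 at a = 3.44: Pa²(3L − a)/(6EI) = 2210/EI
  δ_0 = 5233/EI
Flexibility coefficient — unit upward force at Y: δ_{YY} = L³/(3EI) = 55.46/EI.
With EI = 52000 kN·m²: δ_0 = 0.10063 m and δ_{YY} = 0.001067 m/kN.
Compatibility — the beam at Y must follow the support down by 0.018 m: δ_0 − R_Y·δ_{YY} = 0.018, so R_Y = (0.10063 − 0.018)/0.001067 = 77.48 kN.
Moment equilibrium about X: M_X = Σ(load moments about X) − R_Y·L = 629.8 − 77.48×5.5 = 203.7 kN·m.

M_X = 203.7 kN·m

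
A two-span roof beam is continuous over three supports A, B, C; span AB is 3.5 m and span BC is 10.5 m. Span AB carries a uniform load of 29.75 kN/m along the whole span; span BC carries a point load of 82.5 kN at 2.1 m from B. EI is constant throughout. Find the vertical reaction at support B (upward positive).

Release continuity at B by inserting a hinge; the redundant is the internal moment M_B. The primary structure is two simply-supported spans AB and BC.
End slopes at the hinge B, treating each span as simply supported:
  span AB: UDL 29.75: wL³/(24EI) = 53.15/EI
  span BC: point load 82.5 at a = 2.1: Pab(L + b)/(6LEI) = 436.6/EI
  relative rotation θ_0 = (53.15 + 436.6)/EI = 489.7/EI
A unit hogging moment at B produces rotation L₁/(3EI) + L₂/(3EI) = 4.667/EI.
Slope continuity at B: θ_0 = M_B·4.667/EI, so M_B = 489.7/4.667 = 104.9 kN·m (hogging).
Span AB, ΣM about A with M_B applied at B: R_B^{AB}·3.5 = 182.2 + 104.9, so R_B^{AB} = 82.05 kN and R_A = 104.1 − 82.05 = 22.08 kN.
Span BC, ΣM about C: R_B^{BC}·10.5 = 693 + 104.9, so R_B^{BC} = 75.99 kN and R_C = 82.5 − 75.99 = 6.505 kN.
R_B = 82.05 + 75.99 = 158 kN.

R_B = 158 kN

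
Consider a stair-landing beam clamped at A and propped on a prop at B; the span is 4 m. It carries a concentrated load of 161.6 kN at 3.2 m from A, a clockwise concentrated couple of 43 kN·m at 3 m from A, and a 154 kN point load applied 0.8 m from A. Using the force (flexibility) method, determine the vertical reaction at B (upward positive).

R_B = 137.5 kN

Take the reaction at B as the redundant and release it; the primary structure is a cantilever fixed at A.
Downward deflection at the released point B due to the loads:
  point load 161.6 at a = 3.2: Pa²(3L − a)/(6EI) = 2427/EI
  clockwise couple 43 at a = 3: M₀a(2L − a)/(2EI) = 322.5/EI
  point load 154 at a = 0.8: Pa²(3L − a)/(6EI) = 184/EI
  δ_0 = 2933/EI
Flexibility coefficient — unit upward force at B: δ_{BB} = L³/(3EI) = 21.33/EI.
Compatibility at B: δ_0 − R_B·δ_{BB} = 0, so R_B = 2933/21.33 = 137.5 kN.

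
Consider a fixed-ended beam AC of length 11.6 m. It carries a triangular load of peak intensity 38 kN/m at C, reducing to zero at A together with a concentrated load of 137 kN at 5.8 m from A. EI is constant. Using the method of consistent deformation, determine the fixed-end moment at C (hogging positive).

Take the two fixed-end moments M_A, M_C as redundants; the released structure is the simple span AC.
End rotations of the released simple span under the applied load (×1/EI):
  at A: triangular load, peak 38: 7w₀L³/(360EI) = 1153/EI
  at C: triangular load, peak 38: w₀L³/(45EI) = 1318/EI
  at A: point load 137 at a = 5.8: Pab(L + b)/(6LEI) = 1152/EI
  at C: point load 137 at a = 5.8: Pab(L + a)/(6LEI) = 1152/EI
  θ_A0 = 2305/EI,  θ_C0 = 2470/EI
Flexibility coefficients: a unit moment at one end gives L/(3EI) there and L/(6EI) at the far end, so f₁₁ = f₂₂ = 3.867/EI and f₁₂ = f₂₁ = 1.933/EI.
Compatibility — zero rotation at each built-in end:
  3.867 M_A + 1.933 M_C = 2305
  1.933 M_A + 3.867 M_C = 2470
Solving the pair gives M_A = 369.1 kN·m and M_C = 454.3 kN·m (hogging).

M_C = 454.3 kN·m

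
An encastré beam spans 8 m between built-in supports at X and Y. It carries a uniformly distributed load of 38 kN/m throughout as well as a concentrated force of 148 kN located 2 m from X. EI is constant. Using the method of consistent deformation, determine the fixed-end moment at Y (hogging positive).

Take the two fixed-end moments M_X, M_Y as redundants; the released structure is the simple span XY.
Simple-span end rotations at X and Y under the given loads:
  at X: UDL 38: wL³/(24EI) = 810.7/EI
  at Y: UDL 38: wL³/(24EI) = 810.7/EI
  at X: point load 148 at a = 2: Pab(L + b)/(6LEI) = 518/EI
  at Y: point load 148 at a = 2: Pab(L + a)/(6LEI) = 370/EI
  θ_X0 = 1329/EI,  θ_Y0 = 1181/EI
Flexibility coefficients: a unit moment at one end gives L/(3EI) there and L/(6EI) at the far end, so f₁₁ = f₂₂ = 2.667/EI and f₁₂ = f₂₁ = 1.333/EI.
Compatibility — zero rotation at each built-in end:
  2.667 M_X + 1.333 M_Y = 1329
  1.333 M_X + 2.667 M_Y = 1181
Solving the pair gives M_X = 369.2 kN·m and M_Y = 258.2 kN·m (hogging).

M_Y = 258.2 kN·m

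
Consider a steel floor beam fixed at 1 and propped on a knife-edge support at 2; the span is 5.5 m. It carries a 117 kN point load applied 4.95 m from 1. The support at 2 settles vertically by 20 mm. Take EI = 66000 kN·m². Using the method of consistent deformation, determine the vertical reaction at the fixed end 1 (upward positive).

R_1 = 41.29 kN

Take the reaction at 2 as the redundant and release it; the primary structure is a cantilever fixed at 1.
Deflection at 2 on the released cantilever, summing each load's contribution:
  point load 117 at a = 4.95: Pa²(3L − a)/(6EI) = 5519/EI
Flexibility coefficient — unit upward force at 2: δ_{22} = L³/(3EI) = 55.46/EI.
With EI = 66000 kN·m²: δ_0 = 0.083615 m and δ_{22} = 0.00084 m/kN.
Compatibility — the beam at 2 must follow the support down by 0.02 m: δ_0 − R_2·δ_{22} = 0.02, so R_2 = (0.083615 − 0.02)/0.00084 = 75.71 kN.
Vertical equilibrium: R_1 = ΣP − R_2 = 117 − 75.71 = 41.29 kN.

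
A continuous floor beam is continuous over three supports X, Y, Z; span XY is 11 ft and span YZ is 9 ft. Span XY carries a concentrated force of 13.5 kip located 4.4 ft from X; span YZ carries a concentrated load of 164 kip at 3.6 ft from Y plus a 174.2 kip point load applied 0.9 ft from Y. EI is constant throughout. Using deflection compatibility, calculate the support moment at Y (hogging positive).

Release continuity at Y by inserting a hinge; the redundant is the internal moment M_Y. The primary structure is two simply-supported spans XY and YZ.
Discontinuity in slope at Y on the released structure — sum the simple-span end rotations:
  span XY: point load 13.5 at a = 4.4: Pab(L + a)/(6LEI) = 91.48/EI
  span YZ: point load 164 at a = 3.6: Pab(L + b)/(6LEI) = 850.2/EI
  span YZ: point load 174.2 at a = 0.9: Pab(L + b)/(6LEI) = 402.1/EI
  relative rotation θ_0 = (91.48 + 1252)/EI = 1344/EI
A unit hogging moment at Y produces rotation L₁/(3EI) + L₂/(3EI) = 6.667/EI.
Slope continuity at Y: θ_0 = M_Y·6.667/EI, so M_Y = 1344/6.667 = 201.6 kip·ft (hogging).

M_Y = 201.6 kip·ft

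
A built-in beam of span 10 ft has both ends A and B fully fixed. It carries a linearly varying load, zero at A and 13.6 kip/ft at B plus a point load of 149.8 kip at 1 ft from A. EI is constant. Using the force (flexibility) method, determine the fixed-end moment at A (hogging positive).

M_A = 166.7 kip·ft

Release both end moments; the primary structure is a simply-supported span AB with redundants M_A and M_B.
End rotations of the released simple span under the applied load (×1/EI):
  at A: triangular load, peak 13.6: 7w₀L³/(360EI) = 264.4/EI
  at B: triangular load, peak 13.6: w₀L³/(45EI) = 302.2/EI
  at A: point load 149.8 at a = 1: Pab(L + b)/(6LEI) = 426.9/EI
  at B: point load 149.8 at a = 1: Pab(L + a)/(6LEI) = 247.2/EI
  θ_A0 = 691.4/EI,  θ_B0 = 549.4/EI
Flexibility coefficients: a unit moment at one end gives L/(3EI) there and L/(6EI) at the far end, so f₁₁ = f₂₂ = 3.333/EI and f₁₂ = f₂₁ = 1.667/EI.
Compatibility — zero rotation at each built-in end:
  3.333 M_A + 1.667 M_B = 691.4
  1.667 M_A + 3.333 M_B = 549.4
Solving the pair gives M_A = 166.7 kip·ft and M_B = 81.48 kip·ft (hogging).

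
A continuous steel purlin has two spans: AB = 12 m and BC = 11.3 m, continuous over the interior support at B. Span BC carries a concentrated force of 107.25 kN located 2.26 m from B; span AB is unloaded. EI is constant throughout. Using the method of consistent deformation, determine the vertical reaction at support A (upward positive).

Release continuity at B by inserting a hinge; the redundant is the internal moment M_B. The primary structure is two simply-supported spans AB and BC.
End slopes at the hinge B, treating each span as simply supported:
  span BC: point load 107.25 at a = 2.26: Pab(L + b)/(6LEI) = 657.3/EI
  relative rotation θ_0 = (0 + 657.3)/EI = 657.3/EI
A unit hogging moment at B produces rotation L₁/(3EI) + L₂/(3EI) = 7.767/EI.
Slope continuity at B: θ_0 = M_B·7.767/EI, so M_B = 657.3/7.767 = 84.64 kN·m (hogging).
Span AB, ΣM about A with M_B applied at B: R_B^{AB}·12 = 0 + 84.64, so R_B^{AB} = 7.053 kN and R_A = 0 − 7.053 = -7.053 kN.

R_A = -7.053 kN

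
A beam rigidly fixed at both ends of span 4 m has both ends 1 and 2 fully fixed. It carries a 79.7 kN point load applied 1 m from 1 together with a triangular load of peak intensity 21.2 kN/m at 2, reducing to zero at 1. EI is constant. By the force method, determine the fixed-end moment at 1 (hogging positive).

Release both end moments; the primary structure is a simply-supported span 12 with redundants M_1 and M_2.
End rotations of the released simple span under the applied load (×1/EI):
  at 1: point load 79.7 at a = 1: Pab(L + b)/(6LEI) = 69.74/EI
  at 2: point load 79.7 at a = 1: Pab(L + a)/(6LEI) = 49.81/EI
  at 1: triangular load, peak 21.2: 7w₀L³/(360EI) = 26.38/EI
  at 2: triangular load, peak 21.2: w₀L³/(45EI) = 30.15/EI
  θ_10 = 96.12/EI,  θ_20 = 79.96/EI
Flexibility coefficients: a unit moment at one end gives L/(3EI) there and L/(6EI) at the far end, so f₁₁ = f₂₂ = 1.333/EI and f₁₂ = f₂₁ = 0.6667/EI.
Compatibility — zero rotation at each built-in end:
  1.333 M_1 + 0.6667 M_2 = 96.12
  0.6667 M_1 + 1.333 M_2 = 79.96
Solving the pair gives M_1 = 56.14 kN·m and M_2 = 31.9 kN·m (hogging).

M_1 = 56.14 kN·m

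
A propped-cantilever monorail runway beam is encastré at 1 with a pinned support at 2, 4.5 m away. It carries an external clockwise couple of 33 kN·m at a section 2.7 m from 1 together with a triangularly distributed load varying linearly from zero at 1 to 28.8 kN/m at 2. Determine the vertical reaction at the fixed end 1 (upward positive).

R_1 = 19.92 kN

Choose R_2 as the redundant. The primary structure is the cantilever fixed at 1.
Free-end deflection of the primary structure under the applied loading (downward +):
  clockwise couple 33 at a = 2.7: M₀a(2L − a)/(2EI) = 280.7/EI
  triangular load, peak 28.8 at the free end: 11w₀L⁴/(120EI) = 1083/EI
  δ_0 = 1363/EI
Tip deflection under a unit load at 2: L³/(3EI) = 30.38/EI.
The prop prevents deflection at 2: R_2 = δ_0/δ_{22} = 1363/30.38 = 44.88 kN.
Vertical equilibrium: R_1 = ΣP − R_2 = 64.8 − 44.88 = 19.92 kN.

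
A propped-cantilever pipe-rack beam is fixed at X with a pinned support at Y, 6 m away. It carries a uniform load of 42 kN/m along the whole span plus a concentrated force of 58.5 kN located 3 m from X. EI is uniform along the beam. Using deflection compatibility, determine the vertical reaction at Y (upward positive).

R_Y = 112.8 kN

Release the roller at Y. Primary structure: cantilever fixed at X.
Downward deflection at the released point Y due to the loads:
  UDL 42: wL⁴/(8EI) = 6804/EI
  point load 58.5 at a = 3: Pa²(3L − a)/(6EI) = 1316/EI
  δ_0 = 8120/EI
Tip deflection under a unit load at Y: L³/(3EI) = 72/EI.
Compatibility at Y: δ_0 − R_Y·δ_{YY} = 0, so R_Y = 8120/72 = 112.8 kN.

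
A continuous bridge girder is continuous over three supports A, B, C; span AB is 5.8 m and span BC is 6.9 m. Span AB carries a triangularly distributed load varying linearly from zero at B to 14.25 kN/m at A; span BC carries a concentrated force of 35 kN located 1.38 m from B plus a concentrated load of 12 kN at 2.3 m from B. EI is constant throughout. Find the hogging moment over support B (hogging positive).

M_B = 40 kN·m

Release continuity at B by inserting a hinge; the redundant is the internal moment M_B. The primary structure is two simply-supported spans AB and BC.
Rotations at B on the released spans (each span's end-slope, ×1/EI):
  span AB: triangular load, peak 14.25: 7w₀L³/(360EI) = 54.06/EI
  span BC: point load 35 at a = 1.38: Pab(L + b)/(6LEI) = 79.98/EI
  span BC: point load 12 at a = 2.3: Pab(L + b)/(6LEI) = 35.27/EI
  relative rotation θ_0 = (54.06 + 115.3)/EI = 169.3/EI
A unit hogging moment at B produces rotation L₁/(3EI) + L₂/(3EI) = 4.233/EI.
Compatibility: M_B·(L₁+L₂)/(3EI) = θ_0, giving M_B = 40 kN·m (hogging).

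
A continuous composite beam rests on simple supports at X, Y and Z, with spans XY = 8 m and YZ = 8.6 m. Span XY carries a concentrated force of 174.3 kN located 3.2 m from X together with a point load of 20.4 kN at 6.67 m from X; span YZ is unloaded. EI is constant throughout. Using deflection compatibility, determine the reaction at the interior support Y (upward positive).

R_Y = 116.4 kN

Release continuity at Y by inserting a hinge; the redundant is the internal moment M_Y. The primary structure is two simply-supported spans XY and YZ.
Discontinuity in slope at Y on the released structure — sum the simple-span end rotations:
  span XY: point load 174.3 at a = 3.2: Pab(L + a)/(6LEI) = 624.7/EI
  span XY: point load 20.4 at a = 6.67: Pab(L + a)/(6LEI) = 55.31/EI
  relative rotation θ_0 = (680 + 0)/EI = 680/EI
A unit hogging moment at Y produces rotation L₁/(3EI) + L₂/(3EI) = 5.533/EI.
Compatibility: M_Y·(L₁+L₂)/(3EI) = θ_0, giving M_Y = 122.9 kN·m (hogging).
Span XY, ΣM about X with M_Y applied at Y: R_Y^{XY}·8 = 693.8 + 122.9, so R_Y^{XY} = 102.1 kN and R_X = 194.7 − 102.1 = 92.61 kN.
Span YZ, ΣM about Z: R_Y^{YZ}·8.6 = 0 + 122.9, so R_Y^{YZ} = 14.29 kN and R_Z = 0 − 14.29 = -14.29 kN.
R_Y = 102.1 + 14.29 = 116.4 kN.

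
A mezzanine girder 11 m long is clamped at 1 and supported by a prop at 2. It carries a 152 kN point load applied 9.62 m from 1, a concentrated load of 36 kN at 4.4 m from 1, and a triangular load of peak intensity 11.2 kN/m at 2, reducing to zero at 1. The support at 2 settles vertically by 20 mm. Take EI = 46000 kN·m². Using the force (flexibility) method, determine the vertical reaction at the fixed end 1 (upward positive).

Remove the prop at 2; the released (primary) structure is a cantilever built in at 1.
Deflection at 2 on the released cantilever, summing each load's contribution:
  point load 152 at a = 9.62: Pa²(3L − a)/(6EI) = 54813/EI
  point load 36 at a = 4.4: Pa²(3L − a)/(6EI) = 3322/EI
  triangular load, peak 11.2 at the free end: 11w₀L⁴/(120EI) = 15031/EI
  δ_0 = 73167/EI
Tip deflection under a unit load at 2: L³/(3EI) = 443.7/EI.
With EI = 46000 kN·m²: δ_0 = 1.5906 m and δ_{22} = 0.009645 m/kN.
Compatibility — the beam at 2 must follow the support down by 0.02 m: δ_0 − R_2·δ_{22} = 0.02, so R_2 = (1.5906 − 0.02)/0.009645 = 162.8 kN.
Vertical equilibrium: R_1 = ΣP − R_2 = 249.6 − 162.8 = 86.76 kN.

R_1 = 86.76 kN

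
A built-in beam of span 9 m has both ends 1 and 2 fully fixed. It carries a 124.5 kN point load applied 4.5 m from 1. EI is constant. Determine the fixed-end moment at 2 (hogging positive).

M_2 = 140.1 kN·m

Release both end moments; the primary structure is a simply-supported span 12 with redundants M_1 and M_2.
Simple-span end rotations at 1 and 2 under the given loads:
  at 1: point load 124.5 at a = 4.5: Pab(L + b)/(6LEI) = 630.3/EI
  at 2: point load 124.5 at a = 4.5: Pab(L + a)/(6LEI) = 630.3/EI
  θ_10 = 630.3/EI,  θ_20 = 630.3/EI
Flexibility coefficients: a unit moment at one end gives L/(3EI) there and L/(6EI) at the far end, so f₁₁ = f₂₂ = 3/EI and f₁₂ = f₂₁ = 1.5/EI.
Compatibility — zero rotation at each built-in end:
  3 M_1 + 1.5 M_2 = 630.3
  1.5 M_1 + 3 M_2 = 630.3
Solving the pair gives M_1 = 140.1 kN·m and M_2 = 140.1 kN·m (hogging).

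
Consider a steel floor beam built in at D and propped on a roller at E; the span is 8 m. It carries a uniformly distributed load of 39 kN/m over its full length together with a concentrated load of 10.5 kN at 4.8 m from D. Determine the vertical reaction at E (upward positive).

Remove the prop at E; the released (primary) structure is a cantilever built in at D.
Free-end deflection of the primary structure under the applied loading (downward +):
  UDL 39: wL⁴/(8EI) = 19968/EI
  point load 10.5 at a = 4.8: Pa²(3L − a)/(6EI) = 774.1/EI
  δ_0 = 20742/EI
Tip deflection under a unit load at E: L³/(3EI) = 170.7/EI.
Compatibility at E: δ_0 − R_E·δ_{EE} = 0, so R_E = 20742/170.7 = 121.5 kN.

R_E = 121.5 kN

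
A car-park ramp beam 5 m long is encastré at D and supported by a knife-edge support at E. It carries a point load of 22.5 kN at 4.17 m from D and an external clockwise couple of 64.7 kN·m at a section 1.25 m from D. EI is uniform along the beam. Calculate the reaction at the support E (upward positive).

Remove the prop at E; the released (primary) structure is a cantilever built in at D.
Free-end deflection of the primary structure under the applied loading (downward +):
  point load 22.5 at a = 4.17: Pa²(3L − a)/(6EI) = 706.2/EI
  clockwise couple 64.7 at a = 1.25: M₀a(2L − a)/(2EI) = 353.8/EI
  δ_0 = 1060/EI
Flexibility coefficient — unit upward force at E: δ_{EE} = L³/(3EI) = 41.67/EI.
Compatibility at E: δ_0 − R_E·δ_{EE} = 0, so R_E = 1060/41.67 = 25.44 kN.

R_E = 25.44 kN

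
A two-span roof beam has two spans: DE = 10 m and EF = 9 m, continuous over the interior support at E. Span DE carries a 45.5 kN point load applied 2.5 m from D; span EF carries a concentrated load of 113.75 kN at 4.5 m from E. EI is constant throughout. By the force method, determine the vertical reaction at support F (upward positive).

Insert a hinge at E; M_E is the redundant, and each span becomes simply supported.
Discontinuity in slope at E on the released structure — sum the simple-span end rotations:
  span DE: point load 45.5 at a = 2.5: Pab(L + a)/(6LEI) = 177.7/EI
  span EF: point load 113.75 at a = 4.5: Pab(L + b)/(6LEI) = 575.9/EI
  relative rotation θ_0 = (177.7 + 575.9)/EI = 753.6/EI
A unit hogging moment at E produces rotation L₁/(3EI) + L₂/(3EI) = 6.333/EI.
Slope continuity at E: θ_0 = M_E·6.333/EI, so M_E = 753.6/6.333 = 119 kN·m (hogging).
Span EF, ΣM about F: R_E^{EF}·9 = 511.9 + 119, so R_E^{EF} = 70.1 kN and R_F = 113.8 − 70.1 = 43.65 kN.

R_F = 43.65 kN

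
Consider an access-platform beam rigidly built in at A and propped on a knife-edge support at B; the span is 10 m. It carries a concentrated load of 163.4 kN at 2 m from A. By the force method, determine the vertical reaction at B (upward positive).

Take the reaction at B as the redundant and release it; the primary structure is a cantilever fixed at A.
Deflection at B on the released cantilever, summing each load's contribution:
  point load 163.4 at a = 2: Pa²(3L − a)/(6EI) = 3050/EI
Flexibility coefficient — unit upward force at B: δ_{BB} = L³/(3EI) = 333.3/EI.
Compatibility at B: δ_0 − R_B·δ_{BB} = 0, so R_B = 3050/333.3 = 9.15 kN.

R_B = 9.15 kN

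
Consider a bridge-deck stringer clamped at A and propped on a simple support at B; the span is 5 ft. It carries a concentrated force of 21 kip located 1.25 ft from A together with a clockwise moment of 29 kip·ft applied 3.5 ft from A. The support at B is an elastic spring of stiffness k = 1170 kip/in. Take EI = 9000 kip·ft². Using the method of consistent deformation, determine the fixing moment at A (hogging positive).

Take the reaction at B as the redundant and release it; the primary structure is a cantilever fixed at A.
Free-end deflection of the primary structure under the applied loading (downward +):
  point load 21 at a = 1.25: Pa²(3L − a)/(6EI) = 75.2/EI
  clockwise couple 29 at a = 3.5: M₀a(2L − a)/(2EI) = 329.9/EI
  δ_0 = 405.1/EI
Tip deflection under a unit load at B: L³/(3EI) = 41.67/EI.
With EI = 9000 kip·ft²: δ_0 = 0.045008 ft and δ_{BB} = 0.00463 ft/kip.
Compatibility — the spring shortens by R_B/k under the reaction it provides: δ_0 − R_B·δ_{BB} = R_B/k. With 1/k = 1/(1170×12) ft/kip = 0.000071 ft/kip, R_B = δ_0 / (δ_{BB} + 1/k) = 0.045008 / (0.00463 + 0.000071) = 9.574 kip.
Moment equilibrium about A: M_A = Σ(load moments about A) − R_B·L = 55.25 − 9.574×5 = 7.378 kip·ft.

M_A = 7.378 kip·ft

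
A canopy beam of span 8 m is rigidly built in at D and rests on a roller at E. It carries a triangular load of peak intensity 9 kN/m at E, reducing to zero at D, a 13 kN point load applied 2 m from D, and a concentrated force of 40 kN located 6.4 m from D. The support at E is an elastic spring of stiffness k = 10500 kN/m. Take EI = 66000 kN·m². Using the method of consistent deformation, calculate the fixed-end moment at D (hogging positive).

Remove the prop at E; the released (primary) structure is a cantilever built in at D.
Downward deflection at the released point E due to the loads:
  triangular load, peak 9 at the free end: 11w₀L⁴/(120EI) = 3379/EI
  point load 13 at a = 2: Pa²(3L − a)/(6EI) = 190.7/EI
  point load 40 at a = 6.4: Pa²(3L − a)/(6EI) = 4806/EI
  δ_0 = 8376/EI
Tip deflection under a unit load at E: L³/(3EI) = 170.7/EI.
With EI = 66000 kN·m²: δ_0 = 0.12691 m and δ_{EE} = 0.002586 m/kN.
Compatibility — the spring shortens by R_E/k under the reaction it provides: δ_0 − R_E·δ_{EE} = R_E/k. With 1/k = 0.000095 m/kN, R_E = δ_0 / (δ_{EE} + 1/k) = 0.12691 / (0.002586 + 0.000095) = 47.33 kN.
Moment equilibrium about D: M_D = Σ(load moments about D) − R_E·L = 474 − 47.33×8 = 95.33 kN·m.

M_D = 95.33 kN·m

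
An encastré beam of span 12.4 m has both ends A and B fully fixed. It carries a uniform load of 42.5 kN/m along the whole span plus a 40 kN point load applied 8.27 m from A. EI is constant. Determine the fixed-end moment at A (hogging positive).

Release both end moments; the primary structure is a simply-supported span AB with redundants M_A and M_B.
End rotations of the released simple span under the applied load (×1/EI):
  at A: UDL 42.5: wL³/(24EI) = 3376/EI
  at B: UDL 42.5: wL³/(24EI) = 3376/EI
  at A: point load 40 at a = 8.27: Pab(L + b)/(6LEI) = 303.5/EI
  at B: point load 40 at a = 8.27: Pab(L + a)/(6LEI) = 379.6/EI
  θ_A0 = 3680/EI,  θ_B0 = 3756/EI
Flexibility coefficients: a unit moment at one end gives L/(3EI) there and L/(6EI) at the far end, so f₁₁ = f₂₂ = 4.133/EI and f₁₂ = f₂₁ = 2.067/EI.
Compatibility — zero rotation at each built-in end:
  4.133 M_A + 2.067 M_B = 3680
  2.067 M_A + 4.133 M_B = 3756
Solving the pair gives M_A = 581.3 kN·m and M_B = 618 kN·m (hogging).

M_A = 581.3 kN·m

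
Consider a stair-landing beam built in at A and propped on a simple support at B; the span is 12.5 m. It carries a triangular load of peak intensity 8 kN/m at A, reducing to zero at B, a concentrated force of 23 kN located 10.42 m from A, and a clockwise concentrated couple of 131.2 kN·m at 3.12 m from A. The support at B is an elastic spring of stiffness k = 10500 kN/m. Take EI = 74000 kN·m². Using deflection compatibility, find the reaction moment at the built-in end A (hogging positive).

M_A = 156.4 kN·m

Remove the prop at B; the released (primary) structure is a cantilever built in at A.
Free-end deflection of the primary structure under the applied loading (downward +):
  triangular load, peak 8 at the fixed end: w₀L⁴/(30EI) = 6510/EI
  point load 23 at a = 10.42: Pa²(3L − a)/(6EI) = 11271/EI
  clockwise couple 131.2 at a = 3.12: M₀a(2L − a)/(2EI) = 4478/EI
  δ_0 = 22260/EI
Flexibility coefficient — unit upward force at B: δ_{BB} = L³/(3EI) = 651/EI.
With EI = 74000 kN·m²: δ_0 = 0.30081 m and δ_{BB} = 0.008798 m/kN.
Compatibility — the spring shortens by R_B/k under the reaction it provides: δ_0 − R_B·δ_{BB} = R_B/k. With 1/k = 0.000095 m/kN, R_B = δ_0 / (δ_{BB} + 1/k) = 0.30081 / (0.008798 + 0.000095) = 33.82 kN.
Moment equilibrium about A: M_A = Σ(load moments about A) − R_B·L = 579.2 − 33.82×12.5 = 156.4 kN·m.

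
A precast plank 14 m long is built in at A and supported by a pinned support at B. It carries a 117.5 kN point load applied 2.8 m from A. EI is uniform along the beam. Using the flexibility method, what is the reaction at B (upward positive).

R_B = 6.58 kN

Choose R_B as the redundant. The primary structure is the cantilever fixed at A.
Free-end deflection of the primary structure under the applied loading (downward +):
  point load 117.5 at a = 2.8: Pa²(3L − a)/(6EI) = 6019/EI
Tip deflection under a unit load at B: L³/(3EI) = 914.7/EI.
The prop prevents deflection at B: R_B = δ_0/δ_{BB} = 6019/914.7 = 6.58 kN.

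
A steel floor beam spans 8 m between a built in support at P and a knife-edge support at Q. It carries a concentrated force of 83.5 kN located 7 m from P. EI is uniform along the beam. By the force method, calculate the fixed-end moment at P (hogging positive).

Release the roller at Q. Primary structure: cantilever fixed at P.
Free-end deflection of the primary structure under the applied loading (downward +):
  point load 83.5 at a = 7: Pa²(3L − a)/(6EI) = 11593/EI
Flexibility coefficient — unit upward force at Q: δ_{QQ} = L³/(3EI) = 170.7/EI.
The prop prevents deflection at Q: R_Q = δ_0/δ_{QQ} = 11593/170.7 = 67.93 kN.
Moment equilibrium about P: M_P = Σ(load moments about P) − R_Q·L = 584.5 − 67.93×8 = 41.1 kN·m.

M_P = 41.1 kN·m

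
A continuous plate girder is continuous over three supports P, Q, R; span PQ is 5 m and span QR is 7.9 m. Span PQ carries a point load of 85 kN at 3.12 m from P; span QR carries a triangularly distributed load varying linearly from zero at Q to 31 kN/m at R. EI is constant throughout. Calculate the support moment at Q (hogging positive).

Insert a hinge at Q; M_Q is the redundant, and each span becomes simply supported.
Rotations at Q on the released spans (each span's end-slope, ×1/EI):
  span PQ: point load 85 at a = 3.12: Pab(L + a)/(6LEI) = 134.9/EI
  span QR: triangular load, peak 31: 7w₀L³/(360EI) = 297.2/EI
  relative rotation θ_0 = (134.9 + 297.2)/EI = 432.1/EI
A unit hogging moment at Q produces rotation L₁/(3EI) + L₂/(3EI) = 4.3/EI.
Compatibility: M_Q·(L₁+L₂)/(3EI) = θ_0, giving M_Q = 100.5 kN·m (hogging).

M_Q = 100.5 kN·m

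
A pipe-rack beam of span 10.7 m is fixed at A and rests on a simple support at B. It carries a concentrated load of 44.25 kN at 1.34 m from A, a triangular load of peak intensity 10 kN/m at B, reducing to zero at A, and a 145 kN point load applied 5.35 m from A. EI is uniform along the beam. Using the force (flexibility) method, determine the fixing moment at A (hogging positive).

M_A = 406.3 kN·m

Choose R_B as the redundant. The primary structure is the cantilever fixed at A.
Free-end deflection of the primary structure under the applied loading (downward +):
  point load 44.25 at a = 1.34: Pa²(3L − a)/(6EI) = 407.3/EI
  triangular load, peak 10 at the free end: 11w₀L⁴/(120EI) = 12016/EI
  point load 145 at a = 5.35: Pa²(3L − a)/(6EI) = 18503/EI
  δ_0 = 30926/EI
Tip deflection under a unit load at B: L³/(3EI) = 408.3/EI.
Compatibility at B: δ_0 − R_B·δ_{BB} = 0, so R_B = 30926/408.3 = 75.74 kN.
Moment equilibrium about A: M_A = Σ(load moments about A) − R_B·L = 1217 − 75.74×10.7 = 406.3 kN·m.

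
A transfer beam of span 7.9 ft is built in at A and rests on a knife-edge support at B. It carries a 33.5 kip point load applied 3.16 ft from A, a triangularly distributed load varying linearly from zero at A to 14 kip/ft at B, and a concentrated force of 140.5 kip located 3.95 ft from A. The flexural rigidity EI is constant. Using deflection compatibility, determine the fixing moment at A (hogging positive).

Remove the prop at B; the released (primary) structure is a cantilever built in at A.
Primary-structure tip deflection at B by superposition:
  point load 33.5 at a = 3.16: Pa²(3L − a)/(6EI) = 1145/EI
  triangular load, peak 14 at the free end: 11w₀L⁴/(120EI) = 4999/EI
  point load 140.5 at a = 3.95: Pa²(3L − a)/(6EI) = 7216/EI
  δ_0 = 13360/EI
Flexibility coefficient — unit upward force at B: δ_{BB} = L³/(3EI) = 164.3/EI.
The prop prevents deflection at B: R_B = δ_0/δ_{BB} = 13360/164.3 = 81.29 kip.
Moment equilibrium about A: M_A = Σ(load moments about A) − R_B·L = 952.1 − 81.29×7.9 = 309.9 kip·ft.

M_A = 309.9 kip·ft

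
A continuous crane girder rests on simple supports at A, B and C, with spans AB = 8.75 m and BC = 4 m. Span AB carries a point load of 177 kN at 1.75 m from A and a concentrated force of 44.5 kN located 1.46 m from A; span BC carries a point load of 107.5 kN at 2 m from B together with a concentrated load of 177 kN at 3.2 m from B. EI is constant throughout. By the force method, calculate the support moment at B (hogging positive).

M_B = 170.3 kN·m

Insert a hinge at B; M_B is the redundant, and each span becomes simply supported.
Discontinuity in slope at B on the released structure — sum the simple-span end rotations:
  span AB: point load 177 at a = 1.75: Pab(L + a)/(6LEI) = 433.6/EI
  span AB: point load 44.5 at a = 1.46: Pab(L + a)/(6LEI) = 92.11/EI
  span BC: point load 107.5 at a = 2: Pab(L + b)/(6LEI) = 107.5/EI
  span BC: point load 177 at a = 3.2: Pab(L + b)/(6LEI) = 90.62/EI
  relative rotation θ_0 = (525.8 + 198.1)/EI = 723.9/EI
A unit hogging moment at B produces rotation L₁/(3EI) + L₂/(3EI) = 4.25/EI.
Compatibility: M_B·(L₁+L₂)/(3EI) = θ_0, giving M_B = 170.3 kN·m (hogging).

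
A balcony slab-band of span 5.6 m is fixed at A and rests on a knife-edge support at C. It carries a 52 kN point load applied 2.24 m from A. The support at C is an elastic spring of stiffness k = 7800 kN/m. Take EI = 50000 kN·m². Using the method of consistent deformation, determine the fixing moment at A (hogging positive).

M_A = 61.89 kN·m

Take the reaction at C as the redundant and release it; the primary structure is a cantilever fixed at A.
Free-end deflection of the primary structure under the applied loading (downward +):
  point load 52 at a = 2.24: Pa²(3L − a)/(6EI) = 633.2/EI
Tip deflection under a unit load at C: L³/(3EI) = 58.54/EI.
With EI = 50000 kN·m²: δ_0 = 0.012663 m and δ_{CC} = 0.001171 m/kN.
Compatibility — the spring shortens by R_C/k under the reaction it provides: δ_0 − R_C·δ_{CC} = R_C/k. With 1/k = 0.000128 m/kN, R_C = δ_0 / (δ_{CC} + 1/k) = 0.012663 / (0.001171 + 0.000128) = 9.748 kN.
Moment equilibrium about A: M_A = Σ(load moments about A) − R_C·L = 116.5 − 9.748×5.6 = 61.89 kN·m.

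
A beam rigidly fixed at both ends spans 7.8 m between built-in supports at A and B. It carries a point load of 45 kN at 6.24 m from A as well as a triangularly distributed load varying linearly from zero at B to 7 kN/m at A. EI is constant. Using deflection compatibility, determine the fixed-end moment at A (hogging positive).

M_A = 32.53 kN·m

Release both end moments; the primary structure is a simply-supported span AB with redundants M_A and M_B.
On the primary (simply-supported) span, the end slopes from the loading are:
  at A: point load 45 at a = 6.24: Pab(L + b)/(6LEI) = 87.61/EI
  at B: point load 45 at a = 6.24: Pab(L + a)/(6LEI) = 131.4/EI
  at A: triangular load, peak 7: w₀L³/(45EI) = 73.82/EI
  at B: triangular load, peak 7: 7w₀L³/(360EI) = 64.59/EI
  θ_A0 = 161.4/EI,  θ_B0 = 196/EI
Flexibility coefficients: a unit moment at one end gives L/(3EI) there and L/(6EI) at the far end, so f₁₁ = f₂₂ = 2.6/EI and f₁₂ = f₂₁ = 1.3/EI.
Compatibility — zero rotation at each built-in end:
  2.6 M_A + 1.3 M_B = 161.4
  1.3 M_A + 2.6 M_B = 196
Solving the pair gives M_A = 32.53 kN·m and M_B = 59.12 kN·m (hogging).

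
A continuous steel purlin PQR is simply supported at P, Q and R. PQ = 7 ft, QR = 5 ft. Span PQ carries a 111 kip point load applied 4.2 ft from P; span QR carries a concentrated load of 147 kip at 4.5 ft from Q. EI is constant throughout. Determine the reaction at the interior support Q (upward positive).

Insert a hinge at Q; M_Q is the redundant, and each span becomes simply supported.
Discontinuity in slope at Q on the released structure — sum the simple-span end rotations:
  span PQ: point load 111 at a = 4.2: Pab(L + a)/(6LEI) = 348.1/EI
  span QR: point load 147 at a = 4.5: Pab(L + b)/(6LEI) = 60.64/EI
  relative rotation θ_0 = (348.1 + 60.64)/EI = 408.7/EI
A unit hogging moment at Q produces rotation L₁/(3EI) + L₂/(3EI) = 4/EI.
Compatibility: M_Q·(L₁+L₂)/(3EI) = θ_0, giving M_Q = 102.2 kip·ft (hogging).
Span PQ, ΣM about P with M_Q applied at Q: R_Q^{PQ}·7 = 466.2 + 102.2, so R_Q^{PQ} = 81.2 kip and R_P = 111 − 81.2 = 29.8 kip.
Span QR, ΣM about R: R_Q^{QR}·5 = 73.5 + 102.2, so R_Q^{QR} = 35.14 kip and R_R = 147 − 35.14 = 111.9 kip.
R_Q = 81.2 + 35.14 = 116.3 kip.

R_Q = 116.3 kip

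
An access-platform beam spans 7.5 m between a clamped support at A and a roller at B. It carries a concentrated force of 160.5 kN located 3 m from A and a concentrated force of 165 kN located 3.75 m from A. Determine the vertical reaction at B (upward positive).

Take the reaction at B as the redundant and release it; the primary structure is a cantilever fixed at A.
Primary-structure tip deflection at B by superposition:
  point load 160.5 at a = 3: Pa²(3L − a)/(6EI) = 4695/EI
  point load 165 at a = 3.75: Pa²(3L − a)/(6EI) = 7251/EI
  δ_0 = 11946/EI
Tip deflection under a unit load at B: L³/(3EI) = 140.6/EI.
The prop prevents deflection at B: R_B = δ_0/δ_{BB} = 11946/140.6 = 84.95 kN.

R_B = 84.95 kN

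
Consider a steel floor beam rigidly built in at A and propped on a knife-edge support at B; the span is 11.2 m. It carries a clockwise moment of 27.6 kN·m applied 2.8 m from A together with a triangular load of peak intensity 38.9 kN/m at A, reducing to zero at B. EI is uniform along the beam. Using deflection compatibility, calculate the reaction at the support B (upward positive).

Choose R_B as the redundant. The primary structure is the cantilever fixed at A.
Primary-structure tip deflection at B by superposition:
  clockwise couple 27.6 at a = 2.8: M₀a(2L − a)/(2EI) = 757.3/EI
  triangular load, peak 38.9 at the fixed end: w₀L⁴/(30EI) = 20403/EI
  δ_0 = 21161/EI
Tip deflection under a unit load at B: L³/(3EI) = 468.3/EI.
The prop prevents deflection at B: R_B = δ_0/δ_{BB} = 21161/468.3 = 45.19 kN.

R_B = 45.19 kN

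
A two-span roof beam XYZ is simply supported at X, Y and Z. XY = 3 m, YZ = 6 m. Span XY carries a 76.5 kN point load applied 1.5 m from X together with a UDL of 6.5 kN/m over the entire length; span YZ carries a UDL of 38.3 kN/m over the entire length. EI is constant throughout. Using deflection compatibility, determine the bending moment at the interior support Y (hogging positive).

Release continuity at Y by inserting a hinge; the redundant is the internal moment M_Y. The primary structure is two simply-supported spans XY and YZ.
Rotations at Y on the released spans (each span's end-slope, ×1/EI):
  span XY: point load 76.5 at a = 1.5: Pab(L + a)/(6LEI) = 43.03/EI
  span XY: UDL 6.5: wL³/(24EI) = 7.312/EI
  span YZ: UDL 38.3: wL³/(24EI) = 344.7/EI
  relative rotation θ_0 = (50.34 + 344.7)/EI = 395/EI
A unit hogging moment at Y produces rotation L₁/(3EI) + L₂/(3EI) = 3/EI.
Slope continuity at Y: θ_0 = M_Y·3/EI, so M_Y = 395/3 = 131.7 kN·m (hogging).

M_Y = 131.7 kN·m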